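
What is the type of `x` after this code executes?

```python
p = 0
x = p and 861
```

'and' returns first falsy value (0 is int)

int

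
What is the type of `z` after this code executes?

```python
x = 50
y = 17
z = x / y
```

int / int = float

float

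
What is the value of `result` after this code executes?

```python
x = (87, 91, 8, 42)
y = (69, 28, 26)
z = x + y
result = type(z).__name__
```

x is tuple; y is tuple; z is tuple; result = 'tuple'

'tuple'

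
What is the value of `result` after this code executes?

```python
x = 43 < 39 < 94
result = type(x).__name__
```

x is bool; result = 'bool'

'bool'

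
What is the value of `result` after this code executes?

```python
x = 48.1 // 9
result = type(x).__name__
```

x is float; result = 'float'

'float'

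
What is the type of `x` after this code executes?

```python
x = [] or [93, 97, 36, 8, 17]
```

'or' returns first truthy value (list)

list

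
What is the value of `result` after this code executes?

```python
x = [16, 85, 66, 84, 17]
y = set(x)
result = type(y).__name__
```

x is list; y is set; result = 'set'

'set'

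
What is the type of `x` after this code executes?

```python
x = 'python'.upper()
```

str.upper() returns str

str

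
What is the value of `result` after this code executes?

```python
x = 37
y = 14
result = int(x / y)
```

x = 37; y = 14; result = 2

2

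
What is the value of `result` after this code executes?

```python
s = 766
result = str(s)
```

s = 766; result = '766'

'766'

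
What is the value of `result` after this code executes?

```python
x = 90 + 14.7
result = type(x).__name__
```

x is float; result = 'float'

'float'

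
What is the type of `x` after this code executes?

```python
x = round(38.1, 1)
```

round() with decimal places returns float

float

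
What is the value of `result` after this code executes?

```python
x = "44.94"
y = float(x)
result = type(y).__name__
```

x is str; y is float; result = 'float'

'float'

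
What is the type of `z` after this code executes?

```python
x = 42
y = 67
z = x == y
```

Equality comparison returns bool

bool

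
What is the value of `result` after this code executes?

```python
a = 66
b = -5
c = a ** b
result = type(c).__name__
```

a is int; b is int; c is float; result = 'float'

'float'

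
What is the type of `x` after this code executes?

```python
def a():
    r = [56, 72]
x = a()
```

Function without return returns None

NoneType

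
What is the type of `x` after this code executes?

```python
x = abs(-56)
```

abs() of int returns int

int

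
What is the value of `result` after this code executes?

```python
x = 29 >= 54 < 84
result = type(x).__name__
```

x is bool; result = 'bool'

'bool'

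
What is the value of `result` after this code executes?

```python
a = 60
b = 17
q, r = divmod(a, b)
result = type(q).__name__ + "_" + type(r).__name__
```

a is int; b is int; q is int; r is int; result = 'int_int'

'int_int'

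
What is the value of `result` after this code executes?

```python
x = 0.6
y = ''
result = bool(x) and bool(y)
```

x = 0.6; y = ''; result = False

False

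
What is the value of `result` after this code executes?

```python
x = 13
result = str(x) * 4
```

x = 13; result = '13131313'

'13131313'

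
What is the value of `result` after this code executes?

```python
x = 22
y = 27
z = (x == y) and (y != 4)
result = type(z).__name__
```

x is int; y is int; z is bool; result = 'bool'

'bool'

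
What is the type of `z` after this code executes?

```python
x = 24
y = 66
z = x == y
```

Equality comparison returns bool

bool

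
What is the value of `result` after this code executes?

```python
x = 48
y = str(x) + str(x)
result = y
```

x = 48; y = '4848'; result = '4848'

'4848'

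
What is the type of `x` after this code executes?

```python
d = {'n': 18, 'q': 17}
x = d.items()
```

dict.items() returns dict_items view

dict_items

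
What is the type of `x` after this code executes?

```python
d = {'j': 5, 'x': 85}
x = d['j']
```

Accessing dict[str, int] with str key returns int

int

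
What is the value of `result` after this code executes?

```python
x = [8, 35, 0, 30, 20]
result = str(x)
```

x = [8, 35, 0, 30, 20]; result = '[8, 35, 0, 30, 20]'

'[8, 35, 0, 30, 20]'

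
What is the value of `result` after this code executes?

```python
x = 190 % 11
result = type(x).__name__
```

x is int; result = 'int'

'int'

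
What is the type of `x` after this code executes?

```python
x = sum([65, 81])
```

sum() of ints returns int

int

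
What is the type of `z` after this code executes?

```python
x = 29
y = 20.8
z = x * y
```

int * float = float

float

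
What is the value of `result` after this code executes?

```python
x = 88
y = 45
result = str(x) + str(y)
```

x = 88; y = 45; result = '8845'

'8845'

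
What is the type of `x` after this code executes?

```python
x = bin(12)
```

bin() returns str representation

str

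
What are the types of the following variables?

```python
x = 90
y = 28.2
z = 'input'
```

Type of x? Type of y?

x is assigned a bare integer (no decimal point), so it is an int; y is assigned a number with a decimal point, so it is a float

int, float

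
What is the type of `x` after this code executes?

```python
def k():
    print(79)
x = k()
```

Function without return returns None

NoneType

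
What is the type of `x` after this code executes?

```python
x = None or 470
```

'or' with None returns the other truthy value

int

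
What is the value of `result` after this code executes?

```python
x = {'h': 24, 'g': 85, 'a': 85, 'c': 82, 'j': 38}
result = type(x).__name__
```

x is dict; result = 'dict'

'dict'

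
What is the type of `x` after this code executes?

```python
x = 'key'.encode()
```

str.encode() returns bytes

bytes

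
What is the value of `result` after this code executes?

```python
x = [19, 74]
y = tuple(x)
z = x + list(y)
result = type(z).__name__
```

x is list; y is tuple; z is list; result = 'list'

'list'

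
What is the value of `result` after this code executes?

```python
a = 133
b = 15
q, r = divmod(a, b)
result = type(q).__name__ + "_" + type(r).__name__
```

a is int; b is int; q is int; r is int; result = 'int_int'

'int_int'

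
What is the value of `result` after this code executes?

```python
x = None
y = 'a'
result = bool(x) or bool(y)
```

x = None; y = 'a'; result = True

True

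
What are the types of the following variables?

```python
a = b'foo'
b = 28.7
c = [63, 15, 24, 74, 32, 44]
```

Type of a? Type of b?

a is assigned a bytes literal (b'...' prefix); b is assigned a number with a decimal point, so it is a float

bytes, float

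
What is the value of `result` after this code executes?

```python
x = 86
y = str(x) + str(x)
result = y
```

x = 86; y = '8686'; result = '8686'

'8686'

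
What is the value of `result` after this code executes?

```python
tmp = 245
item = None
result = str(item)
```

tmp = 245; item = None; result = 'None'

'None'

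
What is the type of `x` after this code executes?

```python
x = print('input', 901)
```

print() returns None

NoneType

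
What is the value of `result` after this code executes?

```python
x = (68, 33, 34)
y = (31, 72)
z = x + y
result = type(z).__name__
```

x is tuple; y is tuple; z is tuple; result = 'tuple'

'tuple'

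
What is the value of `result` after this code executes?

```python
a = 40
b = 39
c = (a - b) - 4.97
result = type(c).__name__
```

a is int; b is int; c is float; result = 'float'

'float'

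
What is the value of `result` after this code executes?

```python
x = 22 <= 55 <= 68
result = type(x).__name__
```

x is bool; result = 'bool'

'bool'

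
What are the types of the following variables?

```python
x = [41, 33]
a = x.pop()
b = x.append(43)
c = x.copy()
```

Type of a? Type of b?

pop() returns element; append() returns None

int, NoneType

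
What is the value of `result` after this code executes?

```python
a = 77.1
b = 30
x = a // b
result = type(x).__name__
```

a is float; b is int; x is float; result = 'float'

'float'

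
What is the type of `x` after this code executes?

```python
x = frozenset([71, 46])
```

frozenset() returns frozenset

frozenset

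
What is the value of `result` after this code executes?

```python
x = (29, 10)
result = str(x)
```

x = (29, 10); result = '(29, 10)'

'(29, 10)'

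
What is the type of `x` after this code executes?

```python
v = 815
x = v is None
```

'is' comparison returns bool

bool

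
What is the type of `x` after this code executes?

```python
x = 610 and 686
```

'and' with truthy values returns last operand (int)

int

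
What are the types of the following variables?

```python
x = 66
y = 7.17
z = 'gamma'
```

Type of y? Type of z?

y is assigned a number with a decimal point, so it is a float; z is assigned a quoted string literal, so it is a str

float, str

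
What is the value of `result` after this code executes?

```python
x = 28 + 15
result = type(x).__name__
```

x is int; result = 'int'

'int'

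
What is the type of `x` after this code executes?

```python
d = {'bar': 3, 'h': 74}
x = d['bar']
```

Accessing dict[str, int] with str key returns int

int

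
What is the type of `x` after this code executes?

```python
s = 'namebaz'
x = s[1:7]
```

Slicing a str returns str

str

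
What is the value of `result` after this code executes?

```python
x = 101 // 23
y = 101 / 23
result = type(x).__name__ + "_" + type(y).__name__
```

x is int; y is float; result = 'int_float'

'int_float'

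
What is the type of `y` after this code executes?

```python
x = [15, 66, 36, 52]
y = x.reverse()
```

list.reverse() returns None

NoneType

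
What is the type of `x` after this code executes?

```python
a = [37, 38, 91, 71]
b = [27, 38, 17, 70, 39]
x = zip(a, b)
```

zip() returns a zip object

zip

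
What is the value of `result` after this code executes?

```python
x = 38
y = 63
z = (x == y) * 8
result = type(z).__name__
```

x is int; y is int; z is int; result = 'int'

'int'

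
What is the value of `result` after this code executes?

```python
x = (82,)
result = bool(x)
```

x = (82,); result = True

True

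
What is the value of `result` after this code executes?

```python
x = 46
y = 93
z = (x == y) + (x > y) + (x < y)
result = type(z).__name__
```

x is int; y is int; z is int; result = 'int'

'int'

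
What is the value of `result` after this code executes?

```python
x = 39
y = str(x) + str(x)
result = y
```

x = 39; y = '3939'; result = '3939'

'3939'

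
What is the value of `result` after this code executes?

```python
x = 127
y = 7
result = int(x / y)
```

x = 127; y = 7; result = 18

18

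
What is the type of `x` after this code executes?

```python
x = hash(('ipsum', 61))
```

hash() returns int

int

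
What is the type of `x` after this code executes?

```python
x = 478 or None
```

'or' returns first truthy value

int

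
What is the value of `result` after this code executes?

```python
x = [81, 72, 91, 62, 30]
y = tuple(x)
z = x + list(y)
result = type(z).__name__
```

x is list; y is tuple; z is list; result = 'list'

'list'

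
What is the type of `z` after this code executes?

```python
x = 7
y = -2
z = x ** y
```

int ** negative = float

float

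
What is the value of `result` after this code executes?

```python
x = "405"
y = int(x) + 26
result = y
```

x = '405'; y = 431; result = 431

431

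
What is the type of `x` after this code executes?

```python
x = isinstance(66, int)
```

isinstance() returns bool

bool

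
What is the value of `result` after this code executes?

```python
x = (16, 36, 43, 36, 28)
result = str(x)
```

x = (16, 36, 43, 36, 28); result = '(16, 36, 43, 36, 28)'

'(16, 36, 43, 36, 28)'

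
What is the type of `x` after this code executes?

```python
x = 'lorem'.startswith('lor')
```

str.startswith() returns bool

bool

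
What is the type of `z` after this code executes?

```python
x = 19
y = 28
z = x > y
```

Comparison returns bool

bool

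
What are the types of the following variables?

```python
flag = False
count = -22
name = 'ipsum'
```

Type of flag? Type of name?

flag is assigned the constant False, which has type bool; name is assigned a quoted string literal, so it is a str

bool, str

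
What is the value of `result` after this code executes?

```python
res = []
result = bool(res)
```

res = []; result = False

False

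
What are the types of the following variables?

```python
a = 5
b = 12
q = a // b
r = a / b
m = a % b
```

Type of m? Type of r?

% of ints returns int; / returns float

int, float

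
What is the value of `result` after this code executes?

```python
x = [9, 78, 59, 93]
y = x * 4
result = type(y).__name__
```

x is list; y is list; result = 'list'

'list'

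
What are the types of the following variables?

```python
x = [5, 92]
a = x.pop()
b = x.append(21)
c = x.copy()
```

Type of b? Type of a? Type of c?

append() returns None; pop() returns element; copy() returns list

NoneType, int, list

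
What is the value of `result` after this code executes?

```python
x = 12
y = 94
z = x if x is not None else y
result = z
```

x = 12; y = 94; z = 12; result = 12

12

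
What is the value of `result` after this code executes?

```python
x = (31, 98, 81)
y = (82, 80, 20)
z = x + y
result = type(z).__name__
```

x is tuple; y is tuple; z is tuple; result = 'tuple'

'tuple'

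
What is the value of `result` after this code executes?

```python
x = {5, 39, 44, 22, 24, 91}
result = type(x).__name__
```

x is set; result = 'set'

'set'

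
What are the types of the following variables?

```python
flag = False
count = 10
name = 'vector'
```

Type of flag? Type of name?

flag is assigned the constant False, which has type bool; name is assigned a quoted string literal, so it is a str

bool, str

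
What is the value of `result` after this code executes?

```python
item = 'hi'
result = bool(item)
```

item = 'hi'; result = True

True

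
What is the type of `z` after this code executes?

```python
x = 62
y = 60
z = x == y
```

Comparison returns bool

bool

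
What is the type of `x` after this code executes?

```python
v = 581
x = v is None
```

'is' comparison returns bool

bool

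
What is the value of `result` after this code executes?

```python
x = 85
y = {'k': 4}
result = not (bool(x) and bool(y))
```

x = 85; y = {'k': 4}; result = False

False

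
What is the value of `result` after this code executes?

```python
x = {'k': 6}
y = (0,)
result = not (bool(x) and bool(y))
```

x = {'k': 6}; y = (0,); result = False

False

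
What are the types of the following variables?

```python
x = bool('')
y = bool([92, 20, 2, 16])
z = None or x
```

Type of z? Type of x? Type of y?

None or bool returns the bool; bool() returns bool; bool() returns bool

bool, bool, bool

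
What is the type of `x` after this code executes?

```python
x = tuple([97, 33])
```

tuple() constructor returns tuple

tuple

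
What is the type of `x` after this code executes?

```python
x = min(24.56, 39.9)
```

min() of floats returns float

float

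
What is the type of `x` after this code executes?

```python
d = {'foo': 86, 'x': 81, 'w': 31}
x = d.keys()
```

.keys() returns dict_keys view

dict_keys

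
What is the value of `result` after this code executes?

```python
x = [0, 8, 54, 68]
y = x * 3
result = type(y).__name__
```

x is list; y is list; result = 'list'

'list'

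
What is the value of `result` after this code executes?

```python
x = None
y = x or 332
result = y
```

x = None; y = 332; result = 332

332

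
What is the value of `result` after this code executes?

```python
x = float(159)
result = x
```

x = 159.0; result = 159.0

159.0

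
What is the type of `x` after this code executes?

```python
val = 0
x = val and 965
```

'and' returns first falsy value (0 is int)

int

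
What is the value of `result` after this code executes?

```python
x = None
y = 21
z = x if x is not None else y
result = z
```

x = None; y = 21; z = 21; result = 21

21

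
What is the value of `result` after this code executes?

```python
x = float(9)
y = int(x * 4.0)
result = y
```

x = 9.0; y = 36; result = 36

36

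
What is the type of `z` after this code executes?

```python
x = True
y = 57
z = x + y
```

bool + int = int (bool is subclass of int)

int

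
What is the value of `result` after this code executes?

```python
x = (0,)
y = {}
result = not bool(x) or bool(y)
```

x = (0,); y = {}; result = False

False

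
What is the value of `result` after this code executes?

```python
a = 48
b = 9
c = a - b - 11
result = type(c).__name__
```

a is int; b is int; c is int; result = 'int'

'int'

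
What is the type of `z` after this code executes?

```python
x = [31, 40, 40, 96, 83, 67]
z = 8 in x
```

'in' operator returns bool

bool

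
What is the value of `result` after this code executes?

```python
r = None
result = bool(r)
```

r = None; result = False

False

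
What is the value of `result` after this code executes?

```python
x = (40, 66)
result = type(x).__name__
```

x is tuple; result = 'tuple'

'tuple'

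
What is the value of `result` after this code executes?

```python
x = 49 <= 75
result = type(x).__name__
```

x is bool; result = 'bool'

'bool'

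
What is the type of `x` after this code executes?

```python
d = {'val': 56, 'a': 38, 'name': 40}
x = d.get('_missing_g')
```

dict.get() returns None when key not found

NoneType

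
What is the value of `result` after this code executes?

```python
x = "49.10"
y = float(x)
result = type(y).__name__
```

x is str; y is float; result = 'float'

'float'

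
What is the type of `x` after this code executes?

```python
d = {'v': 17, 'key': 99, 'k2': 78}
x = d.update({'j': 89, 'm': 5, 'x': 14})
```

dict.update() returns None

NoneType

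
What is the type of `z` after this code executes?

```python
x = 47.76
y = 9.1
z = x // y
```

float // float = float

float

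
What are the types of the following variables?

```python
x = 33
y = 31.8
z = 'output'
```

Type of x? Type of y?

x is assigned a bare integer (no decimal point), so it is an int; y is assigned a number with a decimal point, so it is a float

int, float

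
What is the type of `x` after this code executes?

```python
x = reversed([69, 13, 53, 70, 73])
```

reversed() on a list returns list_reverseiterator

list_reverseiterator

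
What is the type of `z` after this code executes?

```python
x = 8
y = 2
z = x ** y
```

positive int ** positive int = int

int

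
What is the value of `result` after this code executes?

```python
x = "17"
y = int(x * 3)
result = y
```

x = '17'; y = 171717; result = 171717

171717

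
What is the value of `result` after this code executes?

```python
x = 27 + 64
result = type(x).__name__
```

x is int; result = 'int'

'int'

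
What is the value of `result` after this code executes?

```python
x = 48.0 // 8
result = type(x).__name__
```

x is float; result = 'float'

'float'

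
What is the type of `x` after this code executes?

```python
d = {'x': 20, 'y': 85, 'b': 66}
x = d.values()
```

.values() returns dict_values view

dict_values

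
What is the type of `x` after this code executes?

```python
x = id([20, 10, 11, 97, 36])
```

id() returns int

int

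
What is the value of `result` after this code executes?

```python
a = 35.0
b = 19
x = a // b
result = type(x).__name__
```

a is float; b is int; x is float; result = 'float'

'float'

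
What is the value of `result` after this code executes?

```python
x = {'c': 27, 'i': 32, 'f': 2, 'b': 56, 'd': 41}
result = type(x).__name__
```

x is dict; result = 'dict'

'dict'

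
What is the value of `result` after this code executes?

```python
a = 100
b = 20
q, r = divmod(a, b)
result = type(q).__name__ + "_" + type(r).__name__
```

a is int; b is int; q is int; r is int; result = 'int_int'

'int_int'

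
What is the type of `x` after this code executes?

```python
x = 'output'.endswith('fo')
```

str.endswith() returns bool

bool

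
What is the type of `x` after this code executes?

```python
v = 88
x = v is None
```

'is' comparison returns bool

bool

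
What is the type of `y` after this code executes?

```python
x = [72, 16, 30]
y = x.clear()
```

list.clear() returns None

NoneType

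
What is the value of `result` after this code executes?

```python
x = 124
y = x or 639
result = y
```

x = 124; y = 124; result = 124

124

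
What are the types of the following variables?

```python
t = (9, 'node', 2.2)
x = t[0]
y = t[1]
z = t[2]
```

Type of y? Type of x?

tuple[1] is str; tuple[0] is int

str, int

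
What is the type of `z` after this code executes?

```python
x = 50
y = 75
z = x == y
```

Equality comparison returns bool

bool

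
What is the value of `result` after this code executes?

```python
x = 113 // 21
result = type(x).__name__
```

x is int; result = 'int'

'int'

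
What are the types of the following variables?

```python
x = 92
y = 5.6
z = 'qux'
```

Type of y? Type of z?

y is assigned a number with a decimal point, so it is a float; z is assigned a quoted string literal, so it is a str

float, str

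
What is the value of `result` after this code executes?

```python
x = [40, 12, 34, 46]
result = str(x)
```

x = [40, 12, 34, 46]; result = '[40, 12, 34, 46]'

'[40, 12, 34, 46]'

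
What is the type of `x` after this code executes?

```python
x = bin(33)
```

bin() returns str representation

str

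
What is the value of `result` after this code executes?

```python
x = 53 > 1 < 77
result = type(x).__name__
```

x is bool; result = 'bool'

'bool'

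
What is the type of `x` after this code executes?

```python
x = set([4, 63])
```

set() constructor returns set

set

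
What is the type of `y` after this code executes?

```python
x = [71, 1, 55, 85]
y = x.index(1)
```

list.index() returns int

int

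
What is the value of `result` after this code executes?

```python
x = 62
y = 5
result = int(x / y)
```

x = 62; y = 5; result = 12

12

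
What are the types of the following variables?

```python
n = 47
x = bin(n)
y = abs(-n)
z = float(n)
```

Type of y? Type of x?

abs() of int returns int; bin() returns str

int, str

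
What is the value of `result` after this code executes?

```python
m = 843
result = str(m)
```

m = 843; result = '843'

'843'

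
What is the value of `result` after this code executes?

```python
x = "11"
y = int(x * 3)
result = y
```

x = '11'; y = 111111; result = 111111

111111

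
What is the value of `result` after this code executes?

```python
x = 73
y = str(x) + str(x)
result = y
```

x = 73; y = '7373'; result = '7373'

'7373'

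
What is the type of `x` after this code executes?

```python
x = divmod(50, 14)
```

divmod() returns tuple of (quotient, remainder)

tuple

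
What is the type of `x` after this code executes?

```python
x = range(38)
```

range() returns a range object

range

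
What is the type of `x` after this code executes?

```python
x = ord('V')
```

ord() returns int (code point)

int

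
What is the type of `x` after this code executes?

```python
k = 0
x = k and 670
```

'and' returns first falsy value (0 is int)

int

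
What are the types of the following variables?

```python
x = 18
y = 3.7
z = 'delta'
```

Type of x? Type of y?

x is assigned a bare integer (no decimal point), so it is an int; y is assigned a number with a decimal point, so it is a float

int, float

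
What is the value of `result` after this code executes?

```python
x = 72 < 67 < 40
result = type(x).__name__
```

x is bool; result = 'bool'

'bool'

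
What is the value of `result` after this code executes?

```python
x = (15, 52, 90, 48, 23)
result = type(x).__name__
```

x is tuple; result = 'tuple'

'tuple'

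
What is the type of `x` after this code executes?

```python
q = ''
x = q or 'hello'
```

'or' returns first truthy value (str)

str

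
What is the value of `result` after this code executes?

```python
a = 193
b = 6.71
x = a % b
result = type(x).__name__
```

a is int; b is float; x is float; result = 'float'

'float'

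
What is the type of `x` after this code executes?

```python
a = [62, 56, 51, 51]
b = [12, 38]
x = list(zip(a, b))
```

list(zip()) returns a list of tuples

list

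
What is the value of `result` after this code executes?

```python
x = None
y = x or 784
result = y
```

x = None; y = 784; result = 784

784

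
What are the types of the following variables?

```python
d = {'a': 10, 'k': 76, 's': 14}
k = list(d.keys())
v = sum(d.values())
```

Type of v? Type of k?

sum of ints is int; list() converts to list

int, list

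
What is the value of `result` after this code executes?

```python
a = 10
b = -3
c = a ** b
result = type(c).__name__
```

a is int; b is int; c is float; result = 'float'

'float'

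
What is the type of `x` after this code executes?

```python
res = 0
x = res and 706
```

'and' returns first falsy value (0 is int)

int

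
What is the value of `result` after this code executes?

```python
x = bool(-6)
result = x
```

x = True; result = True

True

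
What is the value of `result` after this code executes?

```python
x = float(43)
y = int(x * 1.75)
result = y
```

x = 43.0; y = 75; result = 75

75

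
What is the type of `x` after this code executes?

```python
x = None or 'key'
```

'or' with None returns the other truthy value (str)

str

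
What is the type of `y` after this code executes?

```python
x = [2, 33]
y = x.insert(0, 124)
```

list.insert() returns None

NoneType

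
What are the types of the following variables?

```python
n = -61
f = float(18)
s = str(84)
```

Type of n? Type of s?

n is assigned a bare integer (no decimal point), so it is an int; s is assigned the result of calling str(), which returns a str

int, str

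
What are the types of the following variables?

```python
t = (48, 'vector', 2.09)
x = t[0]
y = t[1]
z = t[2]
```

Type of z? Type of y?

tuple[2] is float; tuple[1] is str

float, str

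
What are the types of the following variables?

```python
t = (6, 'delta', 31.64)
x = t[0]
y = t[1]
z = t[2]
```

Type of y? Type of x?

tuple[1] is str; tuple[0] is int

str, int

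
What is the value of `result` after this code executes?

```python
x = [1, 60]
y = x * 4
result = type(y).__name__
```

x is list; y is list; result = 'list'

'list'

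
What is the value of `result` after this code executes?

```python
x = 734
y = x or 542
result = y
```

x = 734; y = 734; result = 734

734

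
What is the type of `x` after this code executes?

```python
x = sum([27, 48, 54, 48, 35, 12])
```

sum() of ints returns int

int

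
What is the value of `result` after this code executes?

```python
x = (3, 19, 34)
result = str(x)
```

x = (3, 19, 34); result = '(3, 19, 34)'

'(3, 19, 34)'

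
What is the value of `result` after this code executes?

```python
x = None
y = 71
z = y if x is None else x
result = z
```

x = None; y = 71; z = 71; result = 71

71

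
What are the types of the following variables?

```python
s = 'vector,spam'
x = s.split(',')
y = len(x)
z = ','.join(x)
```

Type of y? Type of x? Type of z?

len() returns int; str.split() returns list; str.join() returns str

int, list, str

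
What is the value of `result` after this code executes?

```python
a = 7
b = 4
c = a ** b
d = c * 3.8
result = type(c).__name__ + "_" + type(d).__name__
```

a is int; b is int; c is int; d is float; result = 'int_float'

'int_float'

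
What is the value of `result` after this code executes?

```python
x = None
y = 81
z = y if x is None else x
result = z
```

x = None; y = 81; z = 81; result = 81

81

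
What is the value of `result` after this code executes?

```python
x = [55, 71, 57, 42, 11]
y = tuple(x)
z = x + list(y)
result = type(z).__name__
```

x is list; y is tuple; z is list; result = 'list'

'list'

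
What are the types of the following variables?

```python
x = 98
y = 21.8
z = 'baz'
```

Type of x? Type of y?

x is assigned a bare integer (no decimal point), so it is an int; y is assigned a number with a decimal point, so it is a float

int, float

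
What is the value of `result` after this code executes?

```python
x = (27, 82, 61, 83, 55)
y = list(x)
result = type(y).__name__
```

x is tuple; y is list; result = 'list'

'list'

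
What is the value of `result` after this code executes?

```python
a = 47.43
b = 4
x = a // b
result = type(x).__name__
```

a is float; b is int; x is float; result = 'float'

'float'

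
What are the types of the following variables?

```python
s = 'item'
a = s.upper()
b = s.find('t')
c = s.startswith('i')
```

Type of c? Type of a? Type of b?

startswith() returns bool; upper() returns str; find() returns int

bool, str, int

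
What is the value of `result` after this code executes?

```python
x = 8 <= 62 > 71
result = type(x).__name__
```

x is bool; result = 'bool'

'bool'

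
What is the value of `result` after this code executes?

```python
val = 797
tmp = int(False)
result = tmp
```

val = 797; tmp = 0; result = 0

0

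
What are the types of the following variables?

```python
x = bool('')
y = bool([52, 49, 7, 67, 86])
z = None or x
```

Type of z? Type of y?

None or bool returns the bool; bool() returns bool

bool, bool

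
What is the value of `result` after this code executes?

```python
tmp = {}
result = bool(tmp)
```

tmp = {}; result = False

False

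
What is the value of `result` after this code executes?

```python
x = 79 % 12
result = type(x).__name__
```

x is int; result = 'int'

'int'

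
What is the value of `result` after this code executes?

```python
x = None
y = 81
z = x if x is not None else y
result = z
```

x = None; y = 81; z = 81; result = 81

81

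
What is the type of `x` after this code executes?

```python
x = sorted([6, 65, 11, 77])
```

sorted() always returns list

list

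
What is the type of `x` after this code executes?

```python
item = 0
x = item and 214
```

'and' returns first falsy value (0 is int)

int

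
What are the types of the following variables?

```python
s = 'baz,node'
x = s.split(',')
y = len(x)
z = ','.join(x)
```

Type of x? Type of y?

str.split() returns list; len() returns int

list, int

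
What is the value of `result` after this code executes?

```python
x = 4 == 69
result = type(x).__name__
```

x is bool; result = 'bool'

'bool'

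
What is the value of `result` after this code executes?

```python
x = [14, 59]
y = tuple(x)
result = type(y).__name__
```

x is list; y is tuple; result = 'tuple'

'tuple'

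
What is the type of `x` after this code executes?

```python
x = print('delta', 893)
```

print() returns None

NoneType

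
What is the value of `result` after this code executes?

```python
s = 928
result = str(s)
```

s = 928; result = '928'

'928'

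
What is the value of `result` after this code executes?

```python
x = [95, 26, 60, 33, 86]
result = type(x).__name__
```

x is list; result = 'list'

'list'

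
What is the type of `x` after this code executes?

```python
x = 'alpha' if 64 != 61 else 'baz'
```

Both branches of conditional are str

str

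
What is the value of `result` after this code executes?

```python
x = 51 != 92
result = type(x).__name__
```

x is bool; result = 'bool'

'bool'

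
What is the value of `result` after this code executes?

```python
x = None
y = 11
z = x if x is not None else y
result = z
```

x = None; y = 11; z = 11; result = 11

11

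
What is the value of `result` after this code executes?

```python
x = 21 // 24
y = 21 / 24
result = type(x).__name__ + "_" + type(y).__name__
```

x is int; y is float; result = 'int_float'

'int_float'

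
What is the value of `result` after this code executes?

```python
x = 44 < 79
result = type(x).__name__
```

x is bool; result = 'bool'

'bool'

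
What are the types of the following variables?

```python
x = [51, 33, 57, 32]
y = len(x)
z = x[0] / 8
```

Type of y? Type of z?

len() returns int; int / int = float

int, float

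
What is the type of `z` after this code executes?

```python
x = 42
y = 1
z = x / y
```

int / int = float

float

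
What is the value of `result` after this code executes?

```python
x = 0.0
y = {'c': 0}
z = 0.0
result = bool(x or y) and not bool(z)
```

x = 0.0; y = {'c': 0}; z = 0.0; result = True

True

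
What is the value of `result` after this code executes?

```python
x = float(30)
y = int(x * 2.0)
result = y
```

x = 30.0; y = 60; result = 60

60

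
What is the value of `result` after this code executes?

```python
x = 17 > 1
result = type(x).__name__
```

x is bool; result = 'bool'

'bool'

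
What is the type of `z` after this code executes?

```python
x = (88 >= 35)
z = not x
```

'not' returns bool

bool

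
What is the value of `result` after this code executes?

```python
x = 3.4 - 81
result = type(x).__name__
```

x is float; result = 'float'

'float'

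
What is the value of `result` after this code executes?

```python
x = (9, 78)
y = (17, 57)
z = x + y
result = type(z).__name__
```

x is tuple; y is tuple; z is tuple; result = 'tuple'

'tuple'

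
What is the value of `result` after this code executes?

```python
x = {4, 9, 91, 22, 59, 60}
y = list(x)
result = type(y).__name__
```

x is set; y is list; result = 'list'

'list'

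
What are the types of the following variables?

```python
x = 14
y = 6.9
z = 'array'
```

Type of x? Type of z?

x is assigned a bare integer (no decimal point), so it is an int; z is assigned a quoted string literal, so it is a str

int, str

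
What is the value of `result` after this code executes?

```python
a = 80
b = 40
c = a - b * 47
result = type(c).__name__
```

a is int; b is int; c is int; result = 'int'

'int'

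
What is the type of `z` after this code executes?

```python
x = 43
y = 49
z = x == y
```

Equality comparison returns bool

bool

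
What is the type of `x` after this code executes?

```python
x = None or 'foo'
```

'or' with None returns the other truthy value (str)

str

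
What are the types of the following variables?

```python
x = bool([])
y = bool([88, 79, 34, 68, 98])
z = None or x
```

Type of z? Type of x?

None or bool returns the bool; bool() returns bool

bool, bool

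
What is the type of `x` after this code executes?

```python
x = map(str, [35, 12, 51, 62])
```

map() returns a map object

map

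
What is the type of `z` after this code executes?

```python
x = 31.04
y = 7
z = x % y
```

float % int = float

float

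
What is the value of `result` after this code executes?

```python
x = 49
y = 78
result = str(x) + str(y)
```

x = 49; y = 78; result = '4978'

'4978'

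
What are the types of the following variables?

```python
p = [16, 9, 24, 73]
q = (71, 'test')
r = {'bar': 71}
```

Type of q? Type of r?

q is assigned a tuple (parenthesized, comma-separated values); r is assigned a dict literal ({key: value})

tuple, dict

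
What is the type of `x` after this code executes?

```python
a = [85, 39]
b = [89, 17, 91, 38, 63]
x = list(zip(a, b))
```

list(zip()) returns a list of tuples

list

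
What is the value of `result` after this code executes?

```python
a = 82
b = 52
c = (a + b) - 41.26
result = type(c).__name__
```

a is int; b is int; c is float; result = 'float'

'float'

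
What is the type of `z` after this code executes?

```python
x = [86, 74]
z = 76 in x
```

'in' operator returns bool

bool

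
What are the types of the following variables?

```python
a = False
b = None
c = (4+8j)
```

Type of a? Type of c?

a is assigned the constant False, which has type bool; c is assigned (4+8j), an int plus an imaginary literal (j suffix), which evaluates to complex

bool, complex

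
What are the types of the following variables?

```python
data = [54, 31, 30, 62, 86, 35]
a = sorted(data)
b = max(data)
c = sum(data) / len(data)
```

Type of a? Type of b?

sorted() returns list; max of ints returns int

list, int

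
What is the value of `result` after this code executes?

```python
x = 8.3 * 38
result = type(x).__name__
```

x is float; result = 'float'

'float'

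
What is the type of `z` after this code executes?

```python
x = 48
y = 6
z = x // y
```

int // int = int

int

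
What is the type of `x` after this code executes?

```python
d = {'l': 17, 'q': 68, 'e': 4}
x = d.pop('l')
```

dict.pop() returns the value

int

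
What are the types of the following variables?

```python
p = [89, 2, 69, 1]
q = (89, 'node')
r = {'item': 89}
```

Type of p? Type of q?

p is assigned a list literal (square brackets); q is assigned a tuple (parenthesized, comma-separated values)

list, tuple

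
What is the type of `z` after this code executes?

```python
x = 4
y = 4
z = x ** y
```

positive int ** positive int = int

int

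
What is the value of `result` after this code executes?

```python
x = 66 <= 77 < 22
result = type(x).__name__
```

x is bool; result = 'bool'

'bool'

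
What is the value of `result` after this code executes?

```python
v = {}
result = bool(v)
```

v = {}; result = False

False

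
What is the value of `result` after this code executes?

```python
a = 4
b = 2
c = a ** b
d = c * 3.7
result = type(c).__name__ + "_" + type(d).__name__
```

a is int; b is int; c is int; d is float; result = 'int_float'

'int_float'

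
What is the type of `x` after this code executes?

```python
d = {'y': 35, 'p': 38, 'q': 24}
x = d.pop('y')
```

dict.pop() returns the value

int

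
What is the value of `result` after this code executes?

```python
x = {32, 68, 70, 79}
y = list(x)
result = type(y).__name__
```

x is set; y is list; result = 'list'

'list'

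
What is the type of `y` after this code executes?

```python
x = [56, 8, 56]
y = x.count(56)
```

list.count() returns int

int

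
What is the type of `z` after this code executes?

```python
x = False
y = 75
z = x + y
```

bool + int = int (bool is subclass of int)

int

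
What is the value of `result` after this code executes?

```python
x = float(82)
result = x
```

x = 82.0; result = 82.0

82.0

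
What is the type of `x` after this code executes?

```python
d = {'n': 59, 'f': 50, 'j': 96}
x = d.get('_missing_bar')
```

dict.get() returns None when key not found

NoneType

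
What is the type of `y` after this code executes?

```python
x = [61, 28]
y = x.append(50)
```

list.append() returns None (mutates in place)

NoneType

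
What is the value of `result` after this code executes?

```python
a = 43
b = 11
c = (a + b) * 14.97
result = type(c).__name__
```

a is int; b is int; c is float; result = 'float'

'float'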